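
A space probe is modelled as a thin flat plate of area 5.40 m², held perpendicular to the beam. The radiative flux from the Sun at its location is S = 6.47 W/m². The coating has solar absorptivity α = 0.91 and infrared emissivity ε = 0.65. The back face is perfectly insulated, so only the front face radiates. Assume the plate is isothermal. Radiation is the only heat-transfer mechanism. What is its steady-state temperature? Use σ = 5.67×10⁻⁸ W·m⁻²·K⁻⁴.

T ≈ 112 K

At equilibrium, absorbed power = emitted power.
Absorbing cross-section = A = 5.400 m²; emitting surface = A = 5.400 m² (ratio 1).
αS·A_cross = εσ·A_surf·T⁴  ⇒  T⁴ = αS/(ε·1σ).
T⁴ = 0.910·6.47/(0.65·1·5.67×10⁻⁸) = 1.598×10⁸ K⁴.
T = (1.598×10⁸)^(1/4).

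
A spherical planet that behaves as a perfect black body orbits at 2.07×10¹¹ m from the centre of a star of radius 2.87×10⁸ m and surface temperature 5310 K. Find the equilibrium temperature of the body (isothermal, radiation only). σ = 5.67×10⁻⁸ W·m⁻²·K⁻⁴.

T ≈ 140 K

The star's surface emits σT_*⁴; at distance d the flux is S = σT_*⁴(R_*/d)².
S = 5.67×10⁻⁸·(5310)⁴·(2.87×10⁸/2.07×10¹¹)² = 86.65 W/m².
For an isothermal sphere T⁴ = (1−a)S/(4σ) = 3.821×10⁸ K⁴.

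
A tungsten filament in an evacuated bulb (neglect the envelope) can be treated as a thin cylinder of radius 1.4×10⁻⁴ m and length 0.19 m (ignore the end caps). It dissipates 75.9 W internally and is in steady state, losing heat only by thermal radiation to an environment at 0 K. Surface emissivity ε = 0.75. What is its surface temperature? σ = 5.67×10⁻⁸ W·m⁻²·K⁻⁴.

T ≈ 1810 K

Steady state: internal power = radiated power, P = εσA T⁴.
Radiating area A = 2πrL = 1.671×10⁻⁴ m².
T⁴ = P/(εσA) = 75.9/(0.75·5.67×10⁻⁸·1.671×10⁻⁴) = 1.068×10¹³ K⁴.
T = (1.068×10¹³)^(1/4).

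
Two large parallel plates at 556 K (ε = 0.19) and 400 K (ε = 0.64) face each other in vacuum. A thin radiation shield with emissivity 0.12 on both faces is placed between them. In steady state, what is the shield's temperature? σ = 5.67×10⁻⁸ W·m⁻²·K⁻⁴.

T_s ≈ 483 K

In steady state the net flux on the hot side equals that on the cold side.
σ(T₁⁴−T_s⁴)/D₁ = σ(T_s⁴−T₂⁴)/D₂, with D₁ = 1/ε₁+1/ε_s−1 = 12.60, D₂ = 1/ε_s+1/ε₂−1 = 8.896.
Solve for T_s⁴: T_s⁴ = (D₂·T₁⁴ + D₁·T₂⁴)/(D₁+D₂) = 5.456×10¹⁰ K⁴.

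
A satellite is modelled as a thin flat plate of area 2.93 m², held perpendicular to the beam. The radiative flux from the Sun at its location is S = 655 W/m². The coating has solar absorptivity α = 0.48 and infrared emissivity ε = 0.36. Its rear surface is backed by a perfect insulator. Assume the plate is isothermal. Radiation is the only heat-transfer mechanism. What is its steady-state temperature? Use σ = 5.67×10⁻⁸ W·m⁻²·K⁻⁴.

T ≈ 352 K

At equilibrium, absorbed power = emitted power.
Absorbing cross-section = A = 2.930 m²; emitting surface = A = 2.930 m² (ratio 1).
αS·A_cross = εσ·A_surf·T⁴  ⇒  T⁴ = αS/(ε·1σ).
T⁴ = 0.480·655/(0.36·1·5.67×10⁻⁸) = 1.540×10¹⁰ K⁴.
T = (1.540×10¹⁰)^(1/4).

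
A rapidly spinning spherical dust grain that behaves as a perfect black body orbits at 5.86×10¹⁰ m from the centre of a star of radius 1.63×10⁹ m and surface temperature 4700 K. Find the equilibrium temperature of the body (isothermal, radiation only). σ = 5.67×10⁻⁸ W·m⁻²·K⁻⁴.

The star's surface emits σT_*⁴; at distance d the flux is S = σT_*⁴(R_*/d)².
S = 5.67×10⁻⁸·(4700)⁴·(1.63×10⁹/5.86×10¹⁰)² = 21410 W/m².
For an isothermal sphere T⁴ = (1−a)S/(4σ) = 9.439×10¹⁰ K⁴.

T ≈ 554 K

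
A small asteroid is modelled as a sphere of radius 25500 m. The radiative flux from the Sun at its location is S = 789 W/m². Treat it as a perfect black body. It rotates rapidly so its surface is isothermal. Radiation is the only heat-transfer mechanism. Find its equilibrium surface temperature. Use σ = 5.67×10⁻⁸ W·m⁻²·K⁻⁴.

T ≈ 243 K

At equilibrium, absorbed power = emitted power.
Absorbing cross-section = πr² = 2.043×10⁹ m²; emitting surface = 4πr² = 8.171×10⁹ m² (ratio 4).
S·A_cross = εσ·A_surf·T⁴  ⇒  T⁴ = S/(4σ).
T⁴ = 1.00·789/(4·5.67×10⁻⁸) = 3.479×10⁹ K⁴.
T = (3.479×10⁹)^(1/4).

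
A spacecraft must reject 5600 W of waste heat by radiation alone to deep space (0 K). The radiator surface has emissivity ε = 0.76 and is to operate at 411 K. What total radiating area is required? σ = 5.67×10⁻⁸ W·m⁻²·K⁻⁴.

P = εσA T⁴ ⇒ A = P/(εσT⁴).
T⁴ = 2.853×10¹⁰ K⁴.
A = 5600/(0.76 × 5.67×10⁻⁸ × 2.853×10¹⁰).

A ≈ 4.55 m²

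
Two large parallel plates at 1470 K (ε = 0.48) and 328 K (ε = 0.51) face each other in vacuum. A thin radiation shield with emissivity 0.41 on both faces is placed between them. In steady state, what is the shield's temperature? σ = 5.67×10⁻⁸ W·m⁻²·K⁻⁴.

In steady state the net flux on the hot side equals that on the cold side.
σ(T₁⁴−T_s⁴)/D₁ = σ(T_s⁴−T₂⁴)/D₂, with D₁ = 1/ε₁+1/ε_s−1 = 3.522, D₂ = 1/ε_s+1/ε₂−1 = 3.400.
Solve for T_s⁴: T_s⁴ = (D₂·T₁⁴ + D₁·T₂⁴)/(D₁+D₂) = 2.299×10¹² K⁴.

T_s ≈ 1230 K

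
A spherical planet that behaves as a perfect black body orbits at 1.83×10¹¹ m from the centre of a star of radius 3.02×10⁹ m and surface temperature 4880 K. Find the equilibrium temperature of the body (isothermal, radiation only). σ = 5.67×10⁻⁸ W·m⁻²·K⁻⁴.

T ≈ 443 K

The star's surface emits σT_*⁴; at distance d the flux is S = σT_*⁴(R_*/d)².
S = 5.67×10⁻⁸·(4880)⁴·(3.02×10⁹/1.83×10¹¹)² = 8757 W/m².
For an isothermal sphere T⁴ = (1−a)S/(4σ) = 3.861×10¹⁰ K⁴.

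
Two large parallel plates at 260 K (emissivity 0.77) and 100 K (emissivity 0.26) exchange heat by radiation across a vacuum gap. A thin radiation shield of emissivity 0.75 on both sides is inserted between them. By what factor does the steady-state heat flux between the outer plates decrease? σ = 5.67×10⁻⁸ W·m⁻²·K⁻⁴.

Without shield: q₀ = σΔ(T⁴)/(1/ε₁+1/ε₂−1) with denominator 4.145.
With shield the two gaps are in series; the resistances add: (1/ε₁+1/ε_s−1)+(1/ε_s+1/ε₂−1) = 1.632+4.179 = 5.812.
Heat-flux ratio q₀/q = 5.812/4.145.

factor ≈ 1.40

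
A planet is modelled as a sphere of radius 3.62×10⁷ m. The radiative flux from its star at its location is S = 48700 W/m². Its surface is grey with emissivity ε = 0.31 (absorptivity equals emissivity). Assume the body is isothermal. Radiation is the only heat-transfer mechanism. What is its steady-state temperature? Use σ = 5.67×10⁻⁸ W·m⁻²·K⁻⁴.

T ≈ 681 K

At equilibrium, absorbed power = emitted power.
Absorbing cross-section = πr² = 4.117×10¹⁵ m²; emitting surface = 4πr² = 1.647×10¹⁶ m² (ratio 4).
εS·A_cross = εσ·A_surf·T⁴  ⇒  T⁴ = S/(4σ)   (ε cancels).
T⁴ = 48700/(4·5.67×10⁻⁸) = 2.147×10¹¹ K⁴.
T = (2.147×10¹¹)^(1/4).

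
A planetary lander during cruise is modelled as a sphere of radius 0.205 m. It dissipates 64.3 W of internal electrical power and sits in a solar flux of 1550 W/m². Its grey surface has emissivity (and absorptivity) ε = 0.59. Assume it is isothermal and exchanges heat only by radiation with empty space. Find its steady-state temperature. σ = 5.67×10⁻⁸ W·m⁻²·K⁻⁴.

At steady state, absorbed solar power + internal power = radiated power.
Absorbed: α·S·A_cross = 0.59·1550·0.1320 = 120.7 W (cross-section πr²).
Total input = 120.7 + 64.3 = 185.0 W.
Radiated: εσ·A_surf·T⁴ with A_surf = 4πr² = 0.5281 m².
T⁴ = 185.0/(0.59·5.67×10⁻⁸·0.5281) = 1.047×10¹⁰ K⁴.

T ≈ 320 K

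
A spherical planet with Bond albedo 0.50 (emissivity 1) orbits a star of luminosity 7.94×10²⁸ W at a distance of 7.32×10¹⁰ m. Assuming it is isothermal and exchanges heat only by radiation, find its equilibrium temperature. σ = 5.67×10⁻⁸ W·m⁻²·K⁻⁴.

T ≈ 1270 K

First find the stellar flux at distance d: S = L/(4πd²) = 7.94×10²⁸/(4π·(7.32×10¹⁰)²) = 1.179×10⁶ W/m².
For an isothermal sphere, absorbed (1−a)S·πr² = emitted σ·4πr²·T⁴, so T⁴ = (1−a)S/(4σ).
T⁴ = 0.500·1.179×10⁶/(4·5.67×10⁻⁸) = 2.600×10¹² K⁴.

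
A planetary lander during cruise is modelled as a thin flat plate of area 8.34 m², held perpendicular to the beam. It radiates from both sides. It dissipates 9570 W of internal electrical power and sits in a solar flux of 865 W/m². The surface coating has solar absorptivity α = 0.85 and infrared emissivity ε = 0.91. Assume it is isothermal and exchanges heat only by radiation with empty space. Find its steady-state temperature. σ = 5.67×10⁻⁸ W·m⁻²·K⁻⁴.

At steady state, absorbed solar power + internal power = radiated power.
Absorbed: α·S·A_cross = 0.85·865·8.340 = 6132 W (cross-section A).
Total input = 6132 + 9570 = 15700 W.
Radiated: εσ·A_surf·T⁴ with A_surf = 2A = 16.68 m².
T⁴ = 15700/(0.91·5.67×10⁻⁸·16.68) = 1.824×10¹⁰ K⁴.

T ≈ 368 K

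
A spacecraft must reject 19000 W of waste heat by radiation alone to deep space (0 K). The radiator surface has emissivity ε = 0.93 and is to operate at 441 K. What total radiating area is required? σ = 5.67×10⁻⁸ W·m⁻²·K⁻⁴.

A ≈ 9.53 m²

P = εσA T⁴ ⇒ A = P/(εσT⁴).
T⁴ = 3.782×10¹⁰ K⁴.
A = 19000/(0.93 × 5.67×10⁻⁸ × 3.782×10¹⁰).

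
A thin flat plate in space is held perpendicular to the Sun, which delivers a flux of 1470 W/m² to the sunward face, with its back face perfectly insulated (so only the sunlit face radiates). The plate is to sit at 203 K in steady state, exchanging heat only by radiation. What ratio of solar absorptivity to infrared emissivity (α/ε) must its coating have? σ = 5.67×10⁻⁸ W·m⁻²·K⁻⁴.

Balance: αS·A = εσ·1A·T⁴ ⇒ α/ε = σT⁴/S.
α/ε = 5.67×10⁻⁸·(203)⁴/1470 = 5.67×10⁻⁸·1.698×10⁹/1470.

α/ε ≈ 0.0655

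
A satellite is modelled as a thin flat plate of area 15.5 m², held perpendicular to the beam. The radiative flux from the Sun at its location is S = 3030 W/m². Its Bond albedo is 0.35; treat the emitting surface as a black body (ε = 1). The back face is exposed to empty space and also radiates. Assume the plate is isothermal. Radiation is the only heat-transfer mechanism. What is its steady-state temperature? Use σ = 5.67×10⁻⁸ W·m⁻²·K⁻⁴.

At equilibrium, absorbed power = emitted power.
Absorbing cross-section = A = 15.50 m²; emitting surface = 2A = 31.00 m² (ratio 2).
(1−a)S·A_cross = εσ·A_surf·T⁴  ⇒  T⁴ = (1−a)S/(2σ).
T⁴ = 0.650·3030/(2·5.67×10⁻⁸) = 1.737×10¹⁰ K⁴.
T = (1.737×10¹⁰)^(1/4).

T ≈ 363 K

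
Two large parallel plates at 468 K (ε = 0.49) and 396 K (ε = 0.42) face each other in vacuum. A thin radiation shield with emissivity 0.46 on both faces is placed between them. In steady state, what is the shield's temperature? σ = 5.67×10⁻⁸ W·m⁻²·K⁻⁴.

T_s ≈ 438 K

In steady state the net flux on the hot side equals that on the cold side.
σ(T₁⁴−T_s⁴)/D₁ = σ(T_s⁴−T₂⁴)/D₂, with D₁ = 1/ε₁+1/ε_s−1 = 3.215, D₂ = 1/ε_s+1/ε₂−1 = 3.555.
Solve for T_s⁴: T_s⁴ = (D₂·T₁⁴ + D₁·T₂⁴)/(D₁+D₂) = 3.687×10¹⁰ K⁴.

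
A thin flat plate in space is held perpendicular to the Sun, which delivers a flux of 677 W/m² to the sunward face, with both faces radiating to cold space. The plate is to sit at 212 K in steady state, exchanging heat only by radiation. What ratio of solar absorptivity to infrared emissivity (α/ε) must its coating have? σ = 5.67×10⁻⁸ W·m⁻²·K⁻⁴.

α/ε ≈ 0.338

Balance: αS·A = εσ·2A·T⁴ ⇒ α/ε = 2σT⁴/S.
α/ε = 2·5.67×10⁻⁸·(212)⁴/677 = 2·5.67×10⁻⁸·2.020×10⁹/677.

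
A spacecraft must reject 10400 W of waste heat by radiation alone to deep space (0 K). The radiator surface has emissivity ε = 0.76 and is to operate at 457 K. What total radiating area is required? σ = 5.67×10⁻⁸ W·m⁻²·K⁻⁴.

A ≈ 5.53 m²

P = εσA T⁴ ⇒ A = P/(εσT⁴).
T⁴ = 4.362×10¹⁰ K⁴.
A = 10400/(0.76 × 5.67×10⁻⁸ × 4.362×10¹⁰).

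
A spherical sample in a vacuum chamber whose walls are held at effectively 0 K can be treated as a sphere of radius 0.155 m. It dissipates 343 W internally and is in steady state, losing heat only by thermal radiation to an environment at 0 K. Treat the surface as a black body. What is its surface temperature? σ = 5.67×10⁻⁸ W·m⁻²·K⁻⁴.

Steady state: internal power = radiated power, P = εσA T⁴.
Radiating area A = 4πr² = 0.3019 m².
T⁴ = P/(εσA) = 343/(1.0·5.67×10⁻⁸·0.3019) = 2.004×10¹⁰ K⁴.
T = (2.004×10¹⁰)^(1/4).

T ≈ 376 K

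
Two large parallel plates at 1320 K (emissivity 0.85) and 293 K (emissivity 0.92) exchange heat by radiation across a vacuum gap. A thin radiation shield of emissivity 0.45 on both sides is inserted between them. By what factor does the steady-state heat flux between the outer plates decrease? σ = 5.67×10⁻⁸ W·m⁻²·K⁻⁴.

factor ≈ 3.73

Without shield: q₀ = σΔ(T⁴)/(1/ε₁+1/ε₂−1) with denominator 1.263.
With shield the two gaps are in series; the resistances add: (1/ε₁+1/ε_s−1)+(1/ε_s+1/ε₂−1) = 2.399+2.309 = 4.708.
Heat-flux ratio q₀/q = 4.708/1.263.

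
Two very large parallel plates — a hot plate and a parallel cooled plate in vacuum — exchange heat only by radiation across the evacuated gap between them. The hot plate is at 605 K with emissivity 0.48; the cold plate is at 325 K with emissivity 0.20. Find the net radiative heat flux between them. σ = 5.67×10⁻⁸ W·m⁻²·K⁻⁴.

q ≈ 1140 W/m²

For two infinite grey parallel plates, q = σ(T₁⁴ − T₂⁴)/(1/ε₁ + 1/ε₂ − 1).
T₁⁴ − T₂⁴ = 1.340×10¹¹ − 1.116×10¹⁰ = 1.228×10¹¹ K⁴.
1/ε₁ + 1/ε₂ − 1 = 2.083 + 5.000 − 1 = 6.083.
q = 5.67×10⁻⁸ × 1.228×10¹¹ / 6.083.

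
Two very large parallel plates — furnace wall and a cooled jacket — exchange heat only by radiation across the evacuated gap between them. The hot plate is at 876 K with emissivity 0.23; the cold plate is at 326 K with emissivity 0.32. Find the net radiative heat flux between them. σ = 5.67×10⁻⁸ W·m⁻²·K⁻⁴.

q ≈ 5060 W/m²

For two infinite grey parallel plates, q = σ(T₁⁴ − T₂⁴)/(1/ε₁ + 1/ε₂ − 1).
T₁⁴ − T₂⁴ = 5.889×10¹¹ − 1.129×10¹⁰ = 5.776×10¹¹ K⁴.
1/ε₁ + 1/ε₂ − 1 = 4.348 + 3.125 − 1 = 6.473.
q = 5.67×10⁻⁸ × 5.776×10¹¹ / 6.473.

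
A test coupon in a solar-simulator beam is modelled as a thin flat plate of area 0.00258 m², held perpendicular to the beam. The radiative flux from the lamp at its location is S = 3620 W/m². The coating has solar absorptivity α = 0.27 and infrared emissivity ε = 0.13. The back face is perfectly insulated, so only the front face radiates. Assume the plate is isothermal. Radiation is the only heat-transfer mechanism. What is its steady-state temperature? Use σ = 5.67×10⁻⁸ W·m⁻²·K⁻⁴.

T ≈ 603 K

At equilibrium, absorbed power = emitted power.
Absorbing cross-section = A = 0.002580 m²; emitting surface = A = 0.002580 m² (ratio 1).
αS·A_cross = εσ·A_surf·T⁴  ⇒  T⁴ = αS/(ε·1σ).
T⁴ = 0.270·3620/(0.13·1·5.67×10⁻⁸) = 1.326×10¹¹ K⁴.
T = (1.326×10¹¹)^(1/4).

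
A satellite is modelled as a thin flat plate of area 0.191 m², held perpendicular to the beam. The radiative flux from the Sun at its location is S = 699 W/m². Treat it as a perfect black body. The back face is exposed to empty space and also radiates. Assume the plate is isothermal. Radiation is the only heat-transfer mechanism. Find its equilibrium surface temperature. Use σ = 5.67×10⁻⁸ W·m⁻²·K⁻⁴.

At equilibrium, absorbed power = emitted power.
Absorbing cross-section = A = 0.1910 m²; emitting surface = 2A = 0.3820 m² (ratio 2).
S·A_cross = εσ·A_surf·T⁴  ⇒  T⁴ = S/(2σ).
T⁴ = 1.00·699/(2·5.67×10⁻⁸) = 6.164×10⁹ K⁴.
T = (6.164×10⁹)^(1/4).

T ≈ 280 K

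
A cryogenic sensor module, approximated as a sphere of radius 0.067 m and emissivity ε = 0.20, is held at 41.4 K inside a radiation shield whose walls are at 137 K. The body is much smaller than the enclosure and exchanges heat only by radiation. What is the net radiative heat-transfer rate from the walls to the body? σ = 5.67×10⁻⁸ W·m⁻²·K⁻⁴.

For a small grey body in a large enclosure: P_net = εσA(T_body⁴ − T_wall⁴).
A = 4πr² = 0.05641 m²; T_body⁴ − T_wall⁴ = 2.938×10⁶ − 3.523×10⁸ = -3.493×10⁸ K⁴.
|P_net| = 0.20·5.67×10⁻⁸·0.05641·3.493×10⁸.

P_net ≈ 0.223 W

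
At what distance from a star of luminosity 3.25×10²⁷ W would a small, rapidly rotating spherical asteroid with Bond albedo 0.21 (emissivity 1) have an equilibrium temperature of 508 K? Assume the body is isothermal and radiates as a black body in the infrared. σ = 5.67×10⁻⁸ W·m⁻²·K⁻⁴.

d ≈ 1.16×10¹¹ m

For an isothermal black-emitting sphere, (1−a)S·πr² = σ·4πr²·T⁴ ⇒ S = 4σT⁴/(1−a).
S = 4·5.67×10⁻⁸·(508)⁴/0.790 = 19120 W/m².
Flux falls as S = L/(4πd²), so d = √(L/(4πS)) = √(3.25×10²⁷/(4π·19120)).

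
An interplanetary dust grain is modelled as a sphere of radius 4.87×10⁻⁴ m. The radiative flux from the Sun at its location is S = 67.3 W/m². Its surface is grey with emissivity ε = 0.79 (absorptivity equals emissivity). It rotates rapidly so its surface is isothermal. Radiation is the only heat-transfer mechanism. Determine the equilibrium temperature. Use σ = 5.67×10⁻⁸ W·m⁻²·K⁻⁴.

T ≈ 131 K

At equilibrium, absorbed power = emitted power.
Absorbing cross-section = πr² = 7.451×10⁻⁷ m²; emitting surface = 4πr² = 2.980×10⁻⁶ m² (ratio 4).
εS·A_cross = εσ·A_surf·T⁴  ⇒  T⁴ = S/(4σ)   (ε cancels).
T⁴ = 67.3/(4·5.67×10⁻⁸) = 2.967×10⁸ K⁴.
T = (2.967×10⁸)^(1/4).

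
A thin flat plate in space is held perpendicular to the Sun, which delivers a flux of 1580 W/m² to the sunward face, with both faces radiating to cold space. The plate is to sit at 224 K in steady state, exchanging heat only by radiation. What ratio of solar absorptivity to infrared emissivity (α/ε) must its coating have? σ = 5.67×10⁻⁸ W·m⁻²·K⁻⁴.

α/ε ≈ 0.181

Balance: αS·A = εσ·2A·T⁴ ⇒ α/ε = 2σT⁴/S.
α/ε = 2·5.67×10⁻⁸·(224)⁴/1580 = 2·5.67×10⁻⁸·2.518×10⁹/1580.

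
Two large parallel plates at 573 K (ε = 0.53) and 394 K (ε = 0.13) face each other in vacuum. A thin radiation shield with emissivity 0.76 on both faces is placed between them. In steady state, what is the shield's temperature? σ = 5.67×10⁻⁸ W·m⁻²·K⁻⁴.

T_s ≈ 547 K

In steady state the net flux on the hot side equals that on the cold side.
σ(T₁⁴−T_s⁴)/D₁ = σ(T_s⁴−T₂⁴)/D₂, with D₁ = 1/ε₁+1/ε_s−1 = 2.203, D₂ = 1/ε_s+1/ε₂−1 = 8.008.
Solve for T_s⁴: T_s⁴ = (D₂·T₁⁴ + D₁·T₂⁴)/(D₁+D₂) = 8.974×10¹⁰ K⁴.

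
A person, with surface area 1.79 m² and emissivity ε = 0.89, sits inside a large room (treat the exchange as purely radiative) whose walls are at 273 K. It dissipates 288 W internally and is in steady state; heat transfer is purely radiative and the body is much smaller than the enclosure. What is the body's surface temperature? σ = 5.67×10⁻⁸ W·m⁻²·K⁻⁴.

For a small grey body in a large enclosure, net radiated power = εσA(T⁴ − T_w⁴).
Steady state: P = εσA(T⁴ − T_w⁴) with A = 1.79 m².
T⁴ = P/(εσA) + T_w⁴ = 288/(0.89·5.67×10⁻⁸·1.790) + (273)⁴
    = 3.188×10⁹ + 5.555×10⁹ = 8.743×10⁹ K⁴.

T ≈ 306 K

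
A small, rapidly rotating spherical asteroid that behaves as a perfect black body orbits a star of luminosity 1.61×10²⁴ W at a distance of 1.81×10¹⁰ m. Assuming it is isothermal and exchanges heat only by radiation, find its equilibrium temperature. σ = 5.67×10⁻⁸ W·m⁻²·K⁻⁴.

First find the stellar flux at distance d: S = L/(4πd²) = 1.61×10²⁴/(4π·(1.81×10¹⁰)²) = 391.1 W/m².
For an isothermal sphere, absorbed (1−a)S·πr² = emitted σ·4πr²·T⁴, so T⁴ = (1−a)S/(4σ).
T⁴ = 1.00·391.1/(4·5.67×10⁻⁸) = 1.724×10⁹ K⁴.

T ≈ 204 K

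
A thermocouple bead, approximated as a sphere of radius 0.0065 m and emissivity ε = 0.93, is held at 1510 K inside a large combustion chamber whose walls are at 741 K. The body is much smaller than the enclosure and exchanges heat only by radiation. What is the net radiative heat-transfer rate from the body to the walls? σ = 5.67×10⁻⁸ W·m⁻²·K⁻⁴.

P_net ≈ 137 W

For a small grey body in a large enclosure: P_net = εσA(T_body⁴ − T_wall⁴).
A = 4πr² = 5.309×10⁻⁴ m²; T_body⁴ − T_wall⁴ = 5.199×10¹² − 3.015×10¹¹ = 4.897×10¹² K⁴.
|P_net| = 0.93·5.67×10⁻⁸·5.309×10⁻⁴·4.897×10¹².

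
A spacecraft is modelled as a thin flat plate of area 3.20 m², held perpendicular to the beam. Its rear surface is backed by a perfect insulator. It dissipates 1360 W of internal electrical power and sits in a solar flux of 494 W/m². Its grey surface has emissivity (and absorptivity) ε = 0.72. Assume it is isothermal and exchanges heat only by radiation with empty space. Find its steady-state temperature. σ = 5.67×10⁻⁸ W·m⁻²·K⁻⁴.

At steady state, absorbed solar power + internal power = radiated power.
Absorbed: α·S·A_cross = 0.72·494·3.200 = 1138 W (cross-section A).
Total input = 1138 + 1360 = 2498 W.
Radiated: εσ·A_surf·T⁴ with A_surf = A = 3.200 m².
T⁴ = 2498/(0.72·5.67×10⁻⁸·3.200) = 1.912×10¹⁰ K⁴.

T ≈ 372 K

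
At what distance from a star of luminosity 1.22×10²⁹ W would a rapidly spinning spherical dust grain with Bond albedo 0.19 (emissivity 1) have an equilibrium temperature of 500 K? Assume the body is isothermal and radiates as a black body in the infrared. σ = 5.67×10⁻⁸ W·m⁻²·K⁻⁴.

For an isothermal black-emitting sphere, (1−a)S·πr² = σ·4πr²·T⁴ ⇒ S = 4σT⁴/(1−a).
S = 4·5.67×10⁻⁸·(500)⁴/0.810 = 17500 W/m².
Flux falls as S = L/(4πd²), so d = √(L/(4πS)) = √(1.22×10²⁹/(4π·17500)).

d ≈ 7.45×10¹¹ m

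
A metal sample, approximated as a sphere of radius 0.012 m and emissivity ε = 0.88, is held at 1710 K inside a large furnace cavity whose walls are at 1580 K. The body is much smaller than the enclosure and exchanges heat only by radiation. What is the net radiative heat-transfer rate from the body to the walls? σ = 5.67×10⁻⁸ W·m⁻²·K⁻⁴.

For a small grey body in a large enclosure: P_net = εσA(T_body⁴ − T_wall⁴).
A = 4πr² = 0.001810 m²; T_body⁴ − T_wall⁴ = 8.550×10¹² − 6.232×10¹² = 2.318×10¹² K⁴.
|P_net| = 0.88·5.67×10⁻⁸·0.001810·2.318×10¹².

P_net ≈ 209 W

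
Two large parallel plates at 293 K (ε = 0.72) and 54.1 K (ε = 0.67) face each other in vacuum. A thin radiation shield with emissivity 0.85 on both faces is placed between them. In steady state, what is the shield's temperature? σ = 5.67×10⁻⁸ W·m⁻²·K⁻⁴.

In steady state the net flux on the hot side equals that on the cold side.
σ(T₁⁴−T_s⁴)/D₁ = σ(T_s⁴−T₂⁴)/D₂, with D₁ = 1/ε₁+1/ε_s−1 = 1.565, D₂ = 1/ε_s+1/ε₂−1 = 1.669.
Solve for T_s⁴: T_s⁴ = (D₂·T₁⁴ + D₁·T₂⁴)/(D₁+D₂) = 3.807×10⁹ K⁴.

T_s ≈ 248 K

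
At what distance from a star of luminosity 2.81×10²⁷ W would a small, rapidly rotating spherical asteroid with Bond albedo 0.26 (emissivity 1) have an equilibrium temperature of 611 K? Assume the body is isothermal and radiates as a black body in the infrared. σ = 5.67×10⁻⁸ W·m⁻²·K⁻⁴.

d ≈ 7.24×10¹⁰ m

For an isothermal black-emitting sphere, (1−a)S·πr² = σ·4πr²·T⁴ ⇒ S = 4σT⁴/(1−a).
S = 4·5.67×10⁻⁸·(611)⁴/0.740 = 42710 W/m².
Flux falls as S = L/(4πd²), so d = √(L/(4πS)) = √(2.81×10²⁷/(4π·42710)).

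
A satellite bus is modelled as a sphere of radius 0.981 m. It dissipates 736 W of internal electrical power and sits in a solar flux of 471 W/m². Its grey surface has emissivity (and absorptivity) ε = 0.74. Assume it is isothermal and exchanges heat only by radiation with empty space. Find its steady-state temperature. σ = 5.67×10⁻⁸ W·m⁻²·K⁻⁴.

At steady state, absorbed solar power + internal power = radiated power.
Absorbed: α·S·A_cross = 0.74·471·3.023 = 1054 W (cross-section πr²).
Total input = 1054 + 736 = 1790 W.
Radiated: εσ·A_surf·T⁴ with A_surf = 4πr² = 12.09 m².
T⁴ = 1790/(0.74·5.67×10⁻⁸·12.09) = 3.527×10⁹ K⁴.

T ≈ 244 K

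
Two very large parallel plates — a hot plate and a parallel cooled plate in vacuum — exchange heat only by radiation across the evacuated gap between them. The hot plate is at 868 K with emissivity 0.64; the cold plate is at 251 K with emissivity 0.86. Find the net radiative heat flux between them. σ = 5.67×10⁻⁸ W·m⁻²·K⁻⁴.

q ≈ 18500 W/m²

For two infinite grey parallel plates, q = σ(T₁⁴ − T₂⁴)/(1/ε₁ + 1/ε₂ − 1).
T₁⁴ − T₂⁴ = 5.676×10¹¹ − 3.969×10⁹ = 5.637×10¹¹ K⁴.
1/ε₁ + 1/ε₂ − 1 = 1.562 + 1.163 − 1 = 1.725.
q = 5.67×10⁻⁸ × 5.637×10¹¹ / 1.725.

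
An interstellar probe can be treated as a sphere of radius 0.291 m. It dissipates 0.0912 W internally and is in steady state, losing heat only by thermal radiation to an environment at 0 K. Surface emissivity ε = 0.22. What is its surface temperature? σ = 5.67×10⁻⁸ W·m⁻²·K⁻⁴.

Steady state: internal power = radiated power, P = εσA T⁴.
Radiating area A = 4πr² = 1.064 m².
T⁴ = P/(εσA) = 0.0912/(0.22·5.67×10⁻⁸·1.064) = 6.871×10⁶ K⁴.
T = (6.871×10⁶)^(1/4).

T ≈ 51.2 K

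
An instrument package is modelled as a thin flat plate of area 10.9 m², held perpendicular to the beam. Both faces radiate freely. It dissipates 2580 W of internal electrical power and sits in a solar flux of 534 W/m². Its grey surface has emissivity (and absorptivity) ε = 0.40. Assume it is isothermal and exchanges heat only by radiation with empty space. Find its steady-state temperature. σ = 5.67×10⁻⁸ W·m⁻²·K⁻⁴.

At steady state, absorbed solar power + internal power = radiated power.
Absorbed: α·S·A_cross = 0.40·534·10.90 = 2328 W (cross-section A).
Total input = 2328 + 2580 = 4908 W.
Radiated: εσ·A_surf·T⁴ with A_surf = 2A = 21.80 m².
T⁴ = 4908/(0.40·5.67×10⁻⁸·21.80) = 9.927×10⁹ K⁴.

T ≈ 316 K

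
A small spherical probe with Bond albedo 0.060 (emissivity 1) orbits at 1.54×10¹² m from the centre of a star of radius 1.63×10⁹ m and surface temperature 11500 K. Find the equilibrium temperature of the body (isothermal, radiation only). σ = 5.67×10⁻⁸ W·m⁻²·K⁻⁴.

T ≈ 260 K

The star's surface emits σT_*⁴; at distance d the flux is S = σT_*⁴(R_*/d)².
S = 5.67×10⁻⁸·(11500)⁴·(1.63×10⁹/1.54×10¹²)² = 1111 W/m².
For an isothermal sphere T⁴ = (1−a)S/(4σ) = 4.605×10⁹ K⁴.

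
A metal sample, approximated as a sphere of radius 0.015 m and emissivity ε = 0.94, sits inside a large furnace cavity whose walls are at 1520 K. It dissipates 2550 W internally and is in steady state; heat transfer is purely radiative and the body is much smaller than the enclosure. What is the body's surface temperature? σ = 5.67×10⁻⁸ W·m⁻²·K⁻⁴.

For a small grey body in a large enclosure, net radiated power = εσA(T⁴ − T_w⁴).
Steady state: P = εσA(T⁴ − T_w⁴) with A = 4πr² = 0.002827 m².
T⁴ = P/(εσA) + T_w⁴ = 2550/(0.94·5.67×10⁻⁸·0.002827) + (1520)⁴
    = 1.692×10¹³ + 5.338×10¹² = 2.226×10¹³ K⁴.

T ≈ 2170 K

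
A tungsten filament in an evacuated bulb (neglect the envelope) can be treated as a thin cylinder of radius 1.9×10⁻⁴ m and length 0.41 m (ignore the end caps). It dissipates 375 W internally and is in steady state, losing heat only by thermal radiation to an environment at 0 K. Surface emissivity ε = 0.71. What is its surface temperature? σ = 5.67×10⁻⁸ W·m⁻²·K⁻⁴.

T ≈ 2090 K

Steady state: internal power = radiated power, P = εσA T⁴.
Radiating area A = 2πrL = 4.895×10⁻⁴ m².
T⁴ = P/(εσA) = 375/(0.71·5.67×10⁻⁸·4.895×10⁻⁴) = 1.903×10¹³ K⁴.
T = (1.903×10¹³)^(1/4).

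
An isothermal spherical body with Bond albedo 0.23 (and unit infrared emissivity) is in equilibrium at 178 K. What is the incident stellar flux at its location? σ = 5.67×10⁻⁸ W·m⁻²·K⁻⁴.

S ≈ 296 W/m²

(1−a)S·πr² = σ·4πr²·T⁴ ⇒ S = 4σT⁴/(1−a).
S = 4·5.67×10⁻⁸·1.004×10⁹/0.770.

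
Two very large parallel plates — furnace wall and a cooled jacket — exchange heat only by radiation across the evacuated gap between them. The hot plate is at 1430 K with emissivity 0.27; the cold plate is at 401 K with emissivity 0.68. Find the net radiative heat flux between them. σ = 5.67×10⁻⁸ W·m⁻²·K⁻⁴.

For two infinite grey parallel plates, q = σ(T₁⁴ − T₂⁴)/(1/ε₁ + 1/ε₂ − 1).
T₁⁴ − T₂⁴ = 4.182×10¹² − 2.586×10¹⁰ = 4.156×10¹² K⁴.
1/ε₁ + 1/ε₂ − 1 = 3.704 + 1.471 − 1 = 4.174.
q = 5.67×10⁻⁸ × 4.156×10¹² / 4.174.

q ≈ 56400 W/m²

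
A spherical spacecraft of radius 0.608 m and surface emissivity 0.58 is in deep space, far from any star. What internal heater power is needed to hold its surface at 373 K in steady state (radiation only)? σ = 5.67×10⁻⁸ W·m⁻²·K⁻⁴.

P = εσ·4πr²·T⁴.
4πr² = 4.645 m²; T⁴ = 1.936×10¹⁰ K⁴.
P = 0.58·5.67×10⁻⁸·4.645·1.936×10¹⁰.

P ≈ 2960 W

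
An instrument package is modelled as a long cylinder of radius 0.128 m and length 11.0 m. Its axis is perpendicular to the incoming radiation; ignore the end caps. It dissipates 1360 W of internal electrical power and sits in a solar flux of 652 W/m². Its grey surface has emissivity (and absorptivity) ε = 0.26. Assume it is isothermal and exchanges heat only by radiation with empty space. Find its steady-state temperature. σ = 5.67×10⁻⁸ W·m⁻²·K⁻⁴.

At steady state, absorbed solar power + internal power = radiated power.
Absorbed: α·S·A_cross = 0.26·652·2.816 = 477.4 W (cross-section 2rL).
Total input = 477.4 + 1360 = 1837 W.
Radiated: εσ·A_surf·T⁴ with A_surf = 2πrL = 8.847 m².
T⁴ = 1837/(0.26·5.67×10⁻⁸·8.847) = 1.409×10¹⁰ K⁴.

T ≈ 345 K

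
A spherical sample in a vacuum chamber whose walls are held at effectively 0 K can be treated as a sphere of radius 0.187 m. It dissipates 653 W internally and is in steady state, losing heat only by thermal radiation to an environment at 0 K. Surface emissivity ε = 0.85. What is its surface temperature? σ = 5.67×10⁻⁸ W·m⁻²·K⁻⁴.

Steady state: internal power = radiated power, P = εσA T⁴.
Radiating area A = 4πr² = 0.4394 m².
T⁴ = P/(εσA) = 653/(0.85·5.67×10⁻⁸·0.4394) = 3.083×10¹⁰ K⁴.
T = (3.083×10¹⁰)^(1/4).

T ≈ 419 K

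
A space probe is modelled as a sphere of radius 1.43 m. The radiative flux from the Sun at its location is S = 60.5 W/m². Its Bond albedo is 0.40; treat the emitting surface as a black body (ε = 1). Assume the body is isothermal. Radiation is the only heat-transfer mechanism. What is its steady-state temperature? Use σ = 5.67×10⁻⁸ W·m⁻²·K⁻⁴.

T ≈ 112 K

At equilibrium, absorbed power = emitted power.
Absorbing cross-section = πr² = 6.424 m²; emitting surface = 4πr² = 25.70 m² (ratio 4).
(1−a)S·A_cross = εσ·A_surf·T⁴  ⇒  T⁴ = (1−a)S/(4σ).
T⁴ = 0.600·60.5/(4·5.67×10⁻⁸) = 1.601×10⁸ K⁴.
T = (1.601×10⁸)^(1/4).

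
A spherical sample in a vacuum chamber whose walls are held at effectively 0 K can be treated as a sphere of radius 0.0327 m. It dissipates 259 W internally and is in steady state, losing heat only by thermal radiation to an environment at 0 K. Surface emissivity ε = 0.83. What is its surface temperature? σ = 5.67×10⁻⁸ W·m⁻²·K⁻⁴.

T ≈ 800 K

Steady state: internal power = radiated power, P = εσA T⁴.
Radiating area A = 4πr² = 0.01344 m².
T⁴ = P/(εσA) = 259/(0.83·5.67×10⁻⁸·0.01344) = 4.096×10¹¹ K⁴.
T = (4.096×10¹¹)^(1/4).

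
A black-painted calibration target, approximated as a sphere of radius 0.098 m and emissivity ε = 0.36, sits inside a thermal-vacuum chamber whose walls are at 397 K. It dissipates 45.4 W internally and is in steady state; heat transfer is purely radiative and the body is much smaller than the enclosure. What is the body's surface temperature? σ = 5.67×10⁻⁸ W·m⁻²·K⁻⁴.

For a small grey body in a large enclosure, net radiated power = εσA(T⁴ − T_w⁴).
Steady state: P = εσA(T⁴ − T_w⁴) with A = 4πr² = 0.1207 m².
T⁴ = P/(εσA) + T_w⁴ = 45.4/(0.36·5.67×10⁻⁸·0.1207) + (397)⁴
    = 1.843×10¹⁰ + 2.484×10¹⁰ = 4.327×10¹⁰ K⁴.

T ≈ 456 K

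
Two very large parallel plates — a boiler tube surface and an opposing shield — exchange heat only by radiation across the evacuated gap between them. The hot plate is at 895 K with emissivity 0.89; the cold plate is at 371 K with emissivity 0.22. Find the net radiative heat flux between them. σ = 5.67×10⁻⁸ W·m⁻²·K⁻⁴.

For two infinite grey parallel plates, q = σ(T₁⁴ − T₂⁴)/(1/ε₁ + 1/ε₂ − 1).
T₁⁴ − T₂⁴ = 6.416×10¹¹ − 1.895×10¹⁰ = 6.227×10¹¹ K⁴.
1/ε₁ + 1/ε₂ − 1 = 1.124 + 4.545 − 1 = 4.669.
q = 5.67×10⁻⁸ × 6.227×10¹¹ / 4.669.

q ≈ 7560 W/m²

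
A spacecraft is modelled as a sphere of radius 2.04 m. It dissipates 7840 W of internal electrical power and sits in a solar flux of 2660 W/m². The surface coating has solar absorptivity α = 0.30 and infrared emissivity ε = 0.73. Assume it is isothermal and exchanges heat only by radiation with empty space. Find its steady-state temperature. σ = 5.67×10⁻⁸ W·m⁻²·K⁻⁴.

At steady state, absorbed solar power + internal power = radiated power.
Absorbed: α·S·A_cross = 0.30·2660·13.07 = 10430 W (cross-section πr²).
Total input = 10430 + 7840 = 18270 W.
Radiated: εσ·A_surf·T⁴ with A_surf = 4πr² = 52.30 m².
T⁴ = 18270/(0.73·5.67×10⁻⁸·52.30) = 8.442×10⁹ K⁴.

T ≈ 303 K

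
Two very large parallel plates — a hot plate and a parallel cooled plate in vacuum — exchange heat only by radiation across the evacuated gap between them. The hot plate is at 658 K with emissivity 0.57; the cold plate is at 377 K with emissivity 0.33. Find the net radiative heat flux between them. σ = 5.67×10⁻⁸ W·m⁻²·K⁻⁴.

For two infinite grey parallel plates, q = σ(T₁⁴ − T₂⁴)/(1/ε₁ + 1/ε₂ − 1).
T₁⁴ − T₂⁴ = 1.875×10¹¹ − 2.020×10¹⁰ = 1.673×10¹¹ K⁴.
1/ε₁ + 1/ε₂ − 1 = 1.754 + 3.030 − 1 = 3.785.
q = 5.67×10⁻⁸ × 1.673×10¹¹ / 3.785.

q ≈ 2510 W/m²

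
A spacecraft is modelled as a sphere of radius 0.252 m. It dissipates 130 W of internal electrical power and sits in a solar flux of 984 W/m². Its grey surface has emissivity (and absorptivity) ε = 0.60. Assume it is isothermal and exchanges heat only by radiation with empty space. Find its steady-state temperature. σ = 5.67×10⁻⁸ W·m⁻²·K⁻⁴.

T ≈ 309 K

At steady state, absorbed solar power + internal power = radiated power.
Absorbed: α·S·A_cross = 0.60·984·0.1995 = 117.8 W (cross-section πr²).
Total input = 117.8 + 130 = 247.8 W.
Radiated: εσ·A_surf·T⁴ with A_surf = 4πr² = 0.7980 m².
T⁴ = 247.8/(0.60·5.67×10⁻⁸·0.7980) = 9.127×10⁹ K⁴.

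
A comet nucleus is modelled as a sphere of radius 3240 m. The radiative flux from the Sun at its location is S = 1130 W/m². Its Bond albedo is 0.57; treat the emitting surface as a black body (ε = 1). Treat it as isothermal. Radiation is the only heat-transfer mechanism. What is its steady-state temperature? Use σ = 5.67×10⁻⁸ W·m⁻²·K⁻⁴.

At equilibrium, absorbed power = emitted power.
Absorbing cross-section = πr² = 3.298×10⁷ m²; emitting surface = 4πr² = 1.319×10⁸ m² (ratio 4).
(1−a)S·A_cross = εσ·A_surf·T⁴  ⇒  T⁴ = (1−a)S/(4σ).
T⁴ = 0.430·1130/(4·5.67×10⁻⁸) = 2.142×10⁹ K⁴.
T = (2.142×10⁹)^(1/4).

T ≈ 215 K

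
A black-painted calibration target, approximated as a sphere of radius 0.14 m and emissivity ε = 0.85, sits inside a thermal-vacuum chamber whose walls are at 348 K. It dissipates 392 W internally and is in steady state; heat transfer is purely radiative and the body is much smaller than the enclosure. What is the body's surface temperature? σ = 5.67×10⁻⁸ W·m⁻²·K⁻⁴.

T ≈ 467 K

For a small grey body in a large enclosure, net radiated power = εσA(T⁴ − T_w⁴).
Steady state: P = εσA(T⁴ − T_w⁴) with A = 4πr² = 0.2463 m².
T⁴ = P/(εσA) + T_w⁴ = 392/(0.85·5.67×10⁻⁸·0.2463) + (348)⁴
    = 3.302×10¹⁰ + 1.467×10¹⁰ = 4.769×10¹⁰ K⁴.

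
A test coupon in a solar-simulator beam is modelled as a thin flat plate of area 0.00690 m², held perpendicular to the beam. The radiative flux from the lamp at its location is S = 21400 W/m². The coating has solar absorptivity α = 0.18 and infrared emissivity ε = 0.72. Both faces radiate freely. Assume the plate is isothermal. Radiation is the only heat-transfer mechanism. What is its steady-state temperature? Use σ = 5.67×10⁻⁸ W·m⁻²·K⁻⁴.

At equilibrium, absorbed power = emitted power.
Absorbing cross-section = A = 0.006900 m²; emitting surface = 2A = 0.01380 m² (ratio 2).
αS·A_cross = εσ·A_surf·T⁴  ⇒  T⁴ = αS/(ε·2σ).
T⁴ = 0.180·21400/(0.72·2·5.67×10⁻⁸) = 4.718×10¹⁰ K⁴.
T = (4.718×10¹⁰)^(1/4).

T ≈ 466 K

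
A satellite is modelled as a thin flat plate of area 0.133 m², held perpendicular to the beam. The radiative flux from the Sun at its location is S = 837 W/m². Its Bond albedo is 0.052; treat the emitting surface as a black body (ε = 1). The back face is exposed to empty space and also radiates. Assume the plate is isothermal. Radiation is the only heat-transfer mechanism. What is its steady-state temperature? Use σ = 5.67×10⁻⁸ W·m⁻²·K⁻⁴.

At equilibrium, absorbed power = emitted power.
Absorbing cross-section = A = 0.1330 m²; emitting surface = 2A = 0.2660 m² (ratio 2).
(1−a)S·A_cross = εσ·A_surf·T⁴  ⇒  T⁴ = (1−a)S/(2σ).
T⁴ = 0.948·837/(2·5.67×10⁻⁸) = 6.997×10⁹ K⁴.
T = (6.997×10⁹)^(1/4).

T ≈ 289 K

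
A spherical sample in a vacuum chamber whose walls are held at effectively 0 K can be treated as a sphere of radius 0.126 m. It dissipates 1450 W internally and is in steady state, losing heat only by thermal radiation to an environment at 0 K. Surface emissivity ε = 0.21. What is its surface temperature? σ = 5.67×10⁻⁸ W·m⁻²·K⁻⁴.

Steady state: internal power = radiated power, P = εσA T⁴.
Radiating area A = 4πr² = 0.1995 m².
T⁴ = P/(εσA) = 1450/(0.21·5.67×10⁻⁸·0.1995) = 6.104×10¹¹ K⁴.
T = (6.104×10¹¹)^(1/4).

T ≈ 884 K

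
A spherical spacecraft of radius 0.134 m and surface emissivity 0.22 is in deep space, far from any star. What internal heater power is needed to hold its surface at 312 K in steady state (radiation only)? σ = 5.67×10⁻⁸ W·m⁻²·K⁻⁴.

P = εσ·4πr²·T⁴.
4πr² = 0.2256 m²; T⁴ = 9.476×10⁹ K⁴.
P = 0.22·5.67×10⁻⁸·0.2256·9.476×10⁹.

P ≈ 26.7 W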